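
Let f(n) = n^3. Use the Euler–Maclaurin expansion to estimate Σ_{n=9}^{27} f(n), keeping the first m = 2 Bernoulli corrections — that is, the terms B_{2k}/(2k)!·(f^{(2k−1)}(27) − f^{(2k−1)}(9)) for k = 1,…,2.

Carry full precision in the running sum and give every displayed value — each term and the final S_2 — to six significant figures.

∫_9^27 x^3 dx evaluates to 131220.
Boundary: ½(f(9) + f(27)) = ½(729.000 + 19683.0) = 10206.0.
Integral + boundary = 141426.
Order-1 term: 1/12 · (2187.00 − 243.000) = 162.000.
Running total after k=1: 141588.
Order-2 term: −1/720 · (6.00000 − 6.00000) = 0.00000.

S_2 ≈ 141588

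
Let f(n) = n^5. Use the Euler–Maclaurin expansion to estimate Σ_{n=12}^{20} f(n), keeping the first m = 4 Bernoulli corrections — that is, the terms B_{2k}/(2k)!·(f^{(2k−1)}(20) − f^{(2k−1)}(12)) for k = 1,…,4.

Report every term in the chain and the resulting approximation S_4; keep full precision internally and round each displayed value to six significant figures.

The integral term ∫_12^20 x^5 dx = 1.01690e+07.
½[f(12) + f(20)] = ½[248832 + 3.20000e+06] = 1.72442e+06.
Integral + boundary = 1.18934e+07.
Correction k=1: B_{2}/2! · (f^{(1)}(20) − f^{(1)}(12)) = 1/12 · (800000 − 103680) = 58026.7.
Partial sum through k=1: 1.19514e+07.
Correction k=2: B_{4}/4! · (f^{(3)}(20) − f^{(3)}(12)) = −1/720 · (24000.0 − 8640.00) = -21.3333.
Partial sum through k=2: 1.19514e+07.
Correction k=3: B_{6}/6! · (f^{(5)}(20) − f^{(5)}(12)) = 1/30240 · (120.000 − 120.000) = 0.00000.
Partial sum through k=3: 1.19514e+07.
Correction k=4: B_{8}/8! · (f^{(7)}(20) − f^{(7)}(12)) = −1/1209600 · (0.00000 − 0.00000) = 0.00000.

S_4 ≈ 1.19514e+07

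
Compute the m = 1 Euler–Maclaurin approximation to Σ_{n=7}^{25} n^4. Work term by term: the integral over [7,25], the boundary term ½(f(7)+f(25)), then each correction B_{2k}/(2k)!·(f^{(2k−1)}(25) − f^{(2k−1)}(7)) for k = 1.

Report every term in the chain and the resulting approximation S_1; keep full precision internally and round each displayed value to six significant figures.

S_1 ≈ 2.15137e+06

∫_7^25 x^4 dx evaluates to 1.94976e+06.
½[f(7) + f(25)] = ½[2401.00 + 390625] = 196513.
Integral + boundary = 2.14628e+06.
Order-1 term: 1/12 · (62500.0 − 1372.00) = 5094.00.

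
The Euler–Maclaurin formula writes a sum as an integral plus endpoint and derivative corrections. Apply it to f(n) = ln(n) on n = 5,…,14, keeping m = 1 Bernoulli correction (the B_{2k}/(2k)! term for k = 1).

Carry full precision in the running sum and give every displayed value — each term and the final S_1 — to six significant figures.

S_1 ≈ 22.0131

Integral: ∫_5^14 ln(x) dx = 19.8996.
Boundary: ½(f(5) + f(14)) = ½(1.60944 + 2.63906) = 2.12425.
Integral + boundary = 22.0239.
k=1: B_{2}/(2)! × [f^{(1)}(14) − f^{(1)}(5)] = 1/12 × (0.0714286 − 0.200000) = -0.0107143.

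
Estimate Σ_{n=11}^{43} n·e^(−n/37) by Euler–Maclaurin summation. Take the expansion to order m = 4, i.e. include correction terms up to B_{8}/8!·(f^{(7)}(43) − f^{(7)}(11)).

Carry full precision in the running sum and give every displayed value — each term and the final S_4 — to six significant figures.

Integral: ∫_11^43 x·e^(−x/37) dx = 393.339.
Endpoint term: (f(11) + f(43))/2 = (8.17105 + 13.4508)/2 = 10.8109.
Running total after boundary: 404.150.
Correction k=1: B_{2}/2! · (f^{(1)}(43) − f^{(1)}(11)) = 1/12 · (-0.0507258 − 0.521984) = -0.0477258.
Partial sum through k=1: 404.102.
Correction k=2: B_{4}/4! · (f^{(3)}(43) − f^{(3)}(11)) = −1/720 · (0.000419936 − 0.00146649) = 1.45355e-06.
Partial sum through k=2: 404.102.
Correction k=3: B_{6}/6! · (f^{(5)}(43) − f^{(5)}(11)) = 1/30240 · (6.40559e-07 − 1.86391e-06) = -4.04549e-11.
Partial sum through k=3: 404.102.
Correction k=4: B_{8}/8! · (f^{(7)}(43) − f^{(7)}(11)) = −1/1209600 · (7.11739e-10 − 1.94055e-09) = 1.01588e-15.

S_4 ≈ 404.102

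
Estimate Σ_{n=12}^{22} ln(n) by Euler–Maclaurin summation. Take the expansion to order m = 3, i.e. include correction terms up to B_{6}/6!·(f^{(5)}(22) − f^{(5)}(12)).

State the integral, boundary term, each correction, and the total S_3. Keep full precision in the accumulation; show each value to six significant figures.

S_3 ≈ 30.9689

The integral term ∫_12^22 ln(x) dx = 28.1841.
Endpoint term: (f(12) + f(22))/2 = (2.48491 + 3.09104)/2 = 2.78797.
Running total after boundary: 30.9720.
k=1: B_{2}/(2)! × [f^{(1)}(22) − f^{(1)}(12)] = 1/12 × (0.0454545 − 0.0833333) = -0.00315657.
Partial sum through k=1: 30.9689.
k=2: B_{4}/(4)! × [f^{(3)}(22) − f^{(3)}(12)] = −1/720 × (0.000187829 − 0.00115741) = 1.34664e-06.
Partial sum through k=2: 30.9689.
k=3: B_{6}/(6)! × [f^{(5)}(22) − f^{(5)}(12)] = 1/30240 × (4.65691e-06 − 9.64506e-05) = -3.03551e-09.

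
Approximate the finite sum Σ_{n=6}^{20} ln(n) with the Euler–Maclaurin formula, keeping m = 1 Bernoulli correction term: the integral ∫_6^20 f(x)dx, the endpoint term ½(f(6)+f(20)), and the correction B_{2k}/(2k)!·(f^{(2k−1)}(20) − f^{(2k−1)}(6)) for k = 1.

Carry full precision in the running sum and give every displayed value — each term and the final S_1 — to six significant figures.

∫_6^20 ln(x) dx evaluates to 35.1641.
Boundary: ½(f(6) + f(20)) = ½(1.79176 + 2.99573) = 2.39375.
Integral + boundary = 37.5578.
Correction k=1: B_{2}/2! · (f^{(1)}(20) − f^{(1)}(6)) = 1/12 · (0.0500000 − 0.166667) = -0.00972222.

S_1 ≈ 37.5481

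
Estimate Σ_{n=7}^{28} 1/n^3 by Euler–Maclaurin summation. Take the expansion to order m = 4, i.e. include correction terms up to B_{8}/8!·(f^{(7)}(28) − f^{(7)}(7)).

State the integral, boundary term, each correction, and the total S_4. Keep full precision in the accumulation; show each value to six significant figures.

Integral: ∫_7^28 1/x^3 dx = 0.00956633.
Endpoint term: (f(7) + f(28))/2 = (0.00291545 + 4.55539e-05)/2 = 0.00148050.
Running total after boundary: 0.0110468.
Order-1 term: 1/12 · (-4.88078e-06 − (-0.00124948)) = 0.000103717.
After k=1: 0.0111505.
Order-2 term: −1/720 · (-1.24510e-07 − (-0.000509992)) = -7.08149e-07.
After k=2: 0.0111498.
Order-3 term: 1/30240 · (-6.67016e-09 − (-0.000437136)) = 1.44553e-08.
After k=3: 0.0111499.
Order-4 term: −1/1209600 · (-6.12566e-10 − (-0.000642322)) = -5.31019e-10.

S_4 ≈ 0.0111499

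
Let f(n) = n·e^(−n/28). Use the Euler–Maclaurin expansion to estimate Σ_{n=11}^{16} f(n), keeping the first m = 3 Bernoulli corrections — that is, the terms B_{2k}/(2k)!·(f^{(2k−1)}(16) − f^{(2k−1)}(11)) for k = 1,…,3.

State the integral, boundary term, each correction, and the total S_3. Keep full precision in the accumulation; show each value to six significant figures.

Integral: ∫_11^16 x·e^(−x/28) dx = 41.5040.
½[f(11) + f(16)] = ½[7.42638 + 9.03549] = 8.23093.
Integral + boundary = 49.7349.
Order-1 term: 1/12 · (0.242022 − 0.409897) = -0.0139896.
Running total after k=1: 49.7209.
Order-2 term: −1/720 · (0.00174931 − 0.00224509) = 6.88580e-07.
Running total after k=2: 49.7209.
Order-3 term: 1/30240 · (4.06877e-06 − 5.06039e-06) = -3.27916e-11.

S_3 ≈ 49.7209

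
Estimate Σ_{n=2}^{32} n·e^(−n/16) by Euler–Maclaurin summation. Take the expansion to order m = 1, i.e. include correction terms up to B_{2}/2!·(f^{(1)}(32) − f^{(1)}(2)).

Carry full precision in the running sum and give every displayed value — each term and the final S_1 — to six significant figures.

The integral term ∫_2^32 x·e^(−x/16) dx = 150.222.
½[f(2) + f(32)] = ½[1.76499 + 4.33073] = 3.04786.
So far: 153.269.
Order-1 term: 1/12 · (-0.135335 − 0.772185) = -0.0756267.

S_1 ≈ 153.194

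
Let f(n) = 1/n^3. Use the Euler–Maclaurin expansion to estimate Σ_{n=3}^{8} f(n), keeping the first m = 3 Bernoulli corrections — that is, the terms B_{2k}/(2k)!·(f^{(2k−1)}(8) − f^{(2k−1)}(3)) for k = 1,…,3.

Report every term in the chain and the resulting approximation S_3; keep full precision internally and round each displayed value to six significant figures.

The integral term ∫_3^8 1/x^3 dx = 0.0477431.
Endpoint term: (f(3) + f(8))/2 = (0.0370370 + 0.00195312)/2 = 0.0194951.
Integral + boundary = 0.0672381.
Order-1 term: 1/12 · (-0.000732422 − (-0.0370370)) = 0.00302538.
Running total after k=1: 0.0702635.
Order-2 term: −1/720 · (-0.000228882 − (-0.0823045)) = -0.000113994.
Running total after k=2: 0.0701495.
Order-3 term: 1/30240 · (-0.000150204 − (-0.384088)) = 1.26963e-05.

S_3 ≈ 0.0701622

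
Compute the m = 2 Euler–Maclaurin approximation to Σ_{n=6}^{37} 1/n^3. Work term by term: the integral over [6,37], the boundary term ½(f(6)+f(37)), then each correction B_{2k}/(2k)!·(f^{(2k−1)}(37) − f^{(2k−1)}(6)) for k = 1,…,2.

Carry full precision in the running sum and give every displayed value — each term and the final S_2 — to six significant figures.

S_2 ≈ 0.0160393

The integral term ∫_6^37 1/x^3 dx = 0.0135237.
Boundary: ½(f(6) + f(37)) = ½(0.00462963 + 1.97422e-05) = 0.00232469.
Running total after boundary: 0.0158483.
Correction k=1: B_{2}/2! · (f^{(1)}(37) − f^{(1)}(6)) = 1/12 · (-1.60072e-06 − (-0.00231481)) = 0.000192768.
After k=1: 0.0160411.
Correction k=2: B_{4}/4! · (f^{(3)}(37) − f^{(3)}(6)) = −1/720 · (-2.33852e-08 − (-0.00128601)) = -1.78609e-06.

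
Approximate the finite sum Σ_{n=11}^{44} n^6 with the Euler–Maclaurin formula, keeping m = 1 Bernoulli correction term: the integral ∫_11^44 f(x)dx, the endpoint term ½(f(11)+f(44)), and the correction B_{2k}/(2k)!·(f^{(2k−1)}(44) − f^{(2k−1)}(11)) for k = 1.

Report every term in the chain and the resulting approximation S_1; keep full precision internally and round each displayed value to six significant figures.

S_1 ≈ 4.93198e+10

The integral term ∫_11^44 x^6 dx = 4.56083e+10.
½[f(11) + f(44)] = ½[1.77156e+06 + 7.25631e+09] = 3.62904e+09.
So far: 4.92374e+10.
k=1: B_{2}/(2)! × [f^{(1)}(44) − f^{(1)}(11)] = 1/12 × (9.89497e+08 − 966306) = 8.23776e+07.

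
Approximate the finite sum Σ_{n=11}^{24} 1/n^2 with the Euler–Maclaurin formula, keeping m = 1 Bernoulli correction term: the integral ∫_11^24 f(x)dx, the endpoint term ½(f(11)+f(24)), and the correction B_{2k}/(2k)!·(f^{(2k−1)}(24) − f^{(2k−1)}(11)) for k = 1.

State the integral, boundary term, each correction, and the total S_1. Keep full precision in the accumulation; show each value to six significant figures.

∫_11^24 1/x^2 dx evaluates to 0.0492424.
Boundary: ½(f(11) + f(24)) = ½(0.00826446 + 0.00173611) = 0.00500029.
Integral + boundary = 0.0542427.
Correction k=1: B_{2}/2! · (f^{(1)}(24) − f^{(1)}(11)) = 1/12 · (-0.000144676 − (-0.00150263)) = 0.000113163.

S_1 ≈ 0.0543559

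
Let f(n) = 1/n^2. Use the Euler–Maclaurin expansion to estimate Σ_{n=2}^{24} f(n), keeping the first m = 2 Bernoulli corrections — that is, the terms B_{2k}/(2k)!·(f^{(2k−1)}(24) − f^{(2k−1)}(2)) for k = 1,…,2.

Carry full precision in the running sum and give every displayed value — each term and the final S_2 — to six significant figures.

∫_2^24 1/x^2 dx evaluates to 0.458333.
Endpoint term: (f(2) + f(24))/2 = (0.250000 + 0.00173611)/2 = 0.125868.
So far: 0.584201.
Correction k=1: B_{2}/2! · (f^{(1)}(24) − f^{(1)}(2)) = 1/12 · (-0.000144676 − (-0.250000)) = 0.0208213.
After k=1: 0.605023.
Correction k=2: B_{4}/4! · (f^{(3)}(24) − f^{(3)}(2)) = −1/720 · (-3.01408e-06 − (-0.750000)) = -0.00104166.

S_2 ≈ 0.603981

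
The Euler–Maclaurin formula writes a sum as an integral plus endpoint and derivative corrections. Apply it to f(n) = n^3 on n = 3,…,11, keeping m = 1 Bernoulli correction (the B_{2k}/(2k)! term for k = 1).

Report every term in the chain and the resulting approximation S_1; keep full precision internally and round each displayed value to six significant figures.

S_1 ≈ 4347.00

∫_3^11 x^3 dx evaluates to 3640.00.
Boundary: ½(f(3) + f(11)) = ½(27.0000 + 1331.00) = 679.000.
So far: 4319.00.
Correction k=1: B_{2}/2! · (f^{(1)}(11) − f^{(1)}(3)) = 1/12 · (363.000 − 27.0000) = 28.0000.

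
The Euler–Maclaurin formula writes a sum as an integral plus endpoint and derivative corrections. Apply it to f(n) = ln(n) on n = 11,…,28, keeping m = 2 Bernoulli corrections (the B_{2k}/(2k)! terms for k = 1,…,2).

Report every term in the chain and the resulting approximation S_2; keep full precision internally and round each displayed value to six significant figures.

Integral: ∫_11^28 ln(x) dx = 49.9249.
Boundary: ½(f(11) + f(28)) = ½(2.39790 + 3.33220) = 2.86505.
So far: 52.7899.
k=1: B_{2}/(2)! × [f^{(1)}(28) − f^{(1)}(11)] = 1/12 × (0.0357143 − 0.0909091) = -0.00459957.
After k=1: 52.7853.
k=2: B_{4}/(4)! × [f^{(3)}(28) − f^{(3)}(11)] = −1/720 × (9.11079e-05 − 0.00150263) = 1.96045e-06.

S_2 ≈ 52.7853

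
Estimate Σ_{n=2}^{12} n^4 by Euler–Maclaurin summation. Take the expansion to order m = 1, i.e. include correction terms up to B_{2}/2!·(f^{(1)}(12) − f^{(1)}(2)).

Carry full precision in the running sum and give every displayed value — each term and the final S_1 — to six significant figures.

Integral: ∫_2^12 x^4 dx = 49760.0.
Endpoint term: (f(2) + f(12))/2 = (16.0000 + 20736.0)/2 = 10376.0.
Running total after boundary: 60136.0.
k=1: B_{2}/(2)! × [f^{(1)}(12) − f^{(1)}(2)] = 1/12 × (6912.00 − 32.0000) = 573.333.

S_1 ≈ 60709.3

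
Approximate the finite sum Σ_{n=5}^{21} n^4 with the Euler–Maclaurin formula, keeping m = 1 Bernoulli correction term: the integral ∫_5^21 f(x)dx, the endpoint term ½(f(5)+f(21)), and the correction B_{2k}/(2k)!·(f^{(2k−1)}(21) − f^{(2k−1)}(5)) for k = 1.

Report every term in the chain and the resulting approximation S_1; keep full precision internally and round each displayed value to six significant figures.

S_1 ≈ 916794

Integral: ∫_5^21 x^4 dx = 816195.
½[f(5) + f(21)] = ½[625.000 + 194481] = 97553.0.
Running total after boundary: 913748.
k=1: B_{2}/(2)! × [f^{(1)}(21) − f^{(1)}(5)] = 1/12 × (37044.0 − 500.000) = 3045.33.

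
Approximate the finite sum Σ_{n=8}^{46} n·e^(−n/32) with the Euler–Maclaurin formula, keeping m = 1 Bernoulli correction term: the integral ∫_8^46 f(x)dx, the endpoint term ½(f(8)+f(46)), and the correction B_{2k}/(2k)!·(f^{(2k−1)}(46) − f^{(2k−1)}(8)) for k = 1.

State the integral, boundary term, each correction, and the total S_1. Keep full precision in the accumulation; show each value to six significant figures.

S_1 ≈ 412.534

The integral term ∫_8^46 x·e^(−x/32) dx = 404.013.
Endpoint term: (f(8) + f(46))/2 = (6.23041 + 10.9260)/2 = 8.57818.
Integral + boundary = 412.591.
k=1: B_{2}/(2)! × [f^{(1)}(46) − f^{(1)}(8)] = 1/12 × (-0.103915 − 0.584101) = -0.0573347.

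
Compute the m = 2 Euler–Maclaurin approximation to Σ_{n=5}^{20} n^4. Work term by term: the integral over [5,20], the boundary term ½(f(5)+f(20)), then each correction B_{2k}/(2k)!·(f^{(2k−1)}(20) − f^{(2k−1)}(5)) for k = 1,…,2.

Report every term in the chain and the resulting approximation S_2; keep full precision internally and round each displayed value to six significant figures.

S_2 ≈ 722312

The integral term ∫_5^20 x^4 dx = 639375.
½[f(5) + f(20)] = ½[625.000 + 160000] = 80312.5.
Integral + boundary = 719688.
Order-1 term: 1/12 · (32000.0 − 500.000) = 2625.00.
After k=1: 722312.
Order-2 term: −1/720 · (480.000 − 120.000) = -0.500000.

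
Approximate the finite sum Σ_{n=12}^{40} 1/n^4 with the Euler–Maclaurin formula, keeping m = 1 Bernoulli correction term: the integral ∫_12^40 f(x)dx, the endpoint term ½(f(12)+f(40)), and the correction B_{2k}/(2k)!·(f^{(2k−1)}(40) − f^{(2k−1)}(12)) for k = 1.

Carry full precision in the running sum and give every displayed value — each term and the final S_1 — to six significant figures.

S_1 ≈ 0.000213337

∫_12^40 1/x^4 dx evaluates to 0.000187693.
Endpoint term: (f(12) + f(40))/2 = (4.82253e-05 + 3.90625e-07)/2 = 2.43080e-05.
Running total after boundary: 0.000212001.
Correction k=1: B_{2}/2! · (f^{(1)}(40) − f^{(1)}(12)) = 1/12 · (-3.90625e-08 − (-1.60751e-05)) = 1.33634e-06.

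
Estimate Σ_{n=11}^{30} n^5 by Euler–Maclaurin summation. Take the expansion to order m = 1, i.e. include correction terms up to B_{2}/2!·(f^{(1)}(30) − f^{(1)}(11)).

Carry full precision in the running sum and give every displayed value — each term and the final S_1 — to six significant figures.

S_1 ≈ 1.33767e+08

∫_11^30 x^5 dx evaluates to 1.21205e+08.
Boundary: ½(f(11) + f(30)) = ½(161051 + 2.43000e+07) = 1.22305e+07.
So far: 1.33435e+08.
k=1: B_{2}/(2)! × [f^{(1)}(30) − f^{(1)}(11)] = 1/12 × (4.05000e+06 − 73205.0) = 331400.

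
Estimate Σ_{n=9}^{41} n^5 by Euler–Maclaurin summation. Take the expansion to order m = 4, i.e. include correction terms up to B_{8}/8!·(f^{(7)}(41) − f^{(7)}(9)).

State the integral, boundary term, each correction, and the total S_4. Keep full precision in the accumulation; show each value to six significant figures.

The integral term ∫_9^41 x^5 dx = 7.91595e+08.
Endpoint term: (f(9) + f(41))/2 = (59049.0 + 1.15856e+08)/2 = 5.79576e+07.
Running total after boundary: 8.49553e+08.
Order-1 term: 1/12 · (1.41288e+07 − 32805.0) = 1.17467e+06.
Partial sum through k=1: 8.50728e+08.
Order-2 term: −1/720 · (100860 − 4860.00) = -133.333.
Partial sum through k=2: 8.50728e+08.
Order-3 term: 1/30240 · (120.000 − 120.000) = 0.00000.
Partial sum through k=3: 8.50728e+08.
Order-4 term: −1/1209600 · (0.00000 − 0.00000) = 0.00000.

S_4 ≈ 8.50728e+08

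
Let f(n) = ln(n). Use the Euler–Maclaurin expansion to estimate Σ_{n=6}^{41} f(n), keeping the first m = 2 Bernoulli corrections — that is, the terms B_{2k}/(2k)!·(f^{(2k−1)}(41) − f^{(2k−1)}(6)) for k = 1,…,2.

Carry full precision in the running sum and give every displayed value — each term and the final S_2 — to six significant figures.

S_2 ≈ 109.247

The integral term ∫_6^41 ln(x) dx = 106.506.
Boundary: ½(f(6) + f(41)) = ½(1.79176 + 3.71357) = 2.75267.
Running total after boundary: 109.259.
Order-1 term: 1/12 · (0.0243902 − 0.166667) = -0.0118564.
Running total after k=1: 109.247.
Order-2 term: −1/720 · (2.90187e-05 − 0.00925926) = 1.28198e-05.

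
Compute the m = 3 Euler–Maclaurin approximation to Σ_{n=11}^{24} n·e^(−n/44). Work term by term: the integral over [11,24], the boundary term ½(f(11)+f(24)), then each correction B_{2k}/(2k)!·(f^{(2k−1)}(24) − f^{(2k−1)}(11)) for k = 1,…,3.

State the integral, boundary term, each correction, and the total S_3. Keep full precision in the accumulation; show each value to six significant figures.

Integral: ∫_11^24 x·e^(−x/44) dx = 150.600.
Endpoint term: (f(11) + f(24))/2 = (8.56681 + 13.9099)/2 = 11.2383.
Integral + boundary = 161.838.
Order-1 term: 1/12 · (0.263445 − 0.584101) = -0.0267213.
After k=1: 161.811.
Order-2 term: −1/720 · (0.000734815 − 0.00110625) = 5.15884e-07.
After k=2: 161.811.
Order-3 term: 1/30240 · (6.88818e-07 − 9.86982e-07) = -9.85991e-12.

S_3 ≈ 161.811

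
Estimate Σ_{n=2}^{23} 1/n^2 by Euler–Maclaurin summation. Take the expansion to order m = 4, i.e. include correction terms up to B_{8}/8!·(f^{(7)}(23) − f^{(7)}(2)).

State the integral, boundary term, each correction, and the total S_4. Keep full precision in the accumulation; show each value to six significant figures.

The integral term ∫_2^23 1/x^2 dx = 0.456522.
Boundary: ½(f(2) + f(23)) = ½(0.250000 + 0.00189036) = 0.125945.
Running total after boundary: 0.582467.
Correction k=1: B_{2}/2! · (f^{(1)}(23) − f^{(1)}(2)) = 1/12 · (-0.000164379 − (-0.250000)) = 0.0208196.
Partial sum through k=1: 0.603287.
Correction k=2: B_{4}/4! · (f^{(3)}(23) − f^{(3)}(2)) = −1/720 · (-3.72883e-06 − (-0.750000)) = -0.00104166.
Partial sum through k=2: 0.602245.
Correction k=3: B_{6}/6! · (f^{(5)}(23) − f^{(5)}(2)) = 1/30240 · (-2.11465e-07 − (-5.62500)) = 0.000186012.
Partial sum through k=3: 0.602431.
Correction k=4: B_{8}/8! · (f^{(7)}(23) − f^{(7)}(2)) = −1/1209600 · (-2.23857e-08 − (-78.7500)) = -6.51042e-05.

S_4 ≈ 0.602366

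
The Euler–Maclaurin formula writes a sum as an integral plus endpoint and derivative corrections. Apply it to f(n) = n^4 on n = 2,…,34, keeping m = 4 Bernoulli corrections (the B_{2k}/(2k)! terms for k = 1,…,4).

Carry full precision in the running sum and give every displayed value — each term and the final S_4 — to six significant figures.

∫_2^34 x^4 dx evaluates to 9.08708e+06.
Boundary: ½(f(2) + f(34)) = ½(16.0000 + 1.33634e+06) = 668176.
So far: 9.75525e+06.
Correction k=1: B_{2}/2! · (f^{(1)}(34) − f^{(1)}(2)) = 1/12 · (157216 − 32.0000) = 13098.7.
Running total after k=1: 9.76835e+06.
Correction k=2: B_{4}/4! · (f^{(3)}(34) − f^{(3)}(2)) = −1/720 · (816.000 − 48.0000) = -1.06667.
Running total after k=2: 9.76835e+06.
Correction k=3: B_{6}/6! · (f^{(5)}(34) − f^{(5)}(2)) = 1/30240 · (0.00000 − 0.00000) = 0.00000.
Running total after k=3: 9.76835e+06.
Correction k=4: B_{8}/8! · (f^{(7)}(34) − f^{(7)}(2)) = −1/1209600 · (0.00000 − 0.00000) = 0.00000.

S_4 ≈ 9.76835e+06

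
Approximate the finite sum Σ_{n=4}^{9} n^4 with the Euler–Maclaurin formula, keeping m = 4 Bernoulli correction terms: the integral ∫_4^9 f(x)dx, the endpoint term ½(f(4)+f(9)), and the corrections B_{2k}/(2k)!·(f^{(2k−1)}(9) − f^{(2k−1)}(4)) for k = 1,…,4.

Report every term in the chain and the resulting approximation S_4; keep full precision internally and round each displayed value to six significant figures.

∫_4^9 x^4 dx evaluates to 11605.0.
Boundary: ½(f(4) + f(9)) = ½(256.000 + 6561.00) = 3408.50.
So far: 15013.5.
k=1: B_{2}/(2)! × [f^{(1)}(9) − f^{(1)}(4)] = 1/12 × (2916.00 − 256.000) = 221.667.
After k=1: 15235.2.
k=2: B_{4}/(4)! × [f^{(3)}(9) − f^{(3)}(4)] = −1/720 × (216.000 − 96.0000) = -0.166667.
After k=2: 15235.0.
k=3: B_{6}/(6)! × [f^{(5)}(9) − f^{(5)}(4)] = 1/30240 × (0.00000 − 0.00000) = 0.00000.
After k=3: 15235.0.
k=4: B_{8}/(8)! × [f^{(7)}(9) − f^{(7)}(4)] = −1/1209600 × (0.00000 − 0.00000) = 0.00000.

S_4 ≈ 15235.0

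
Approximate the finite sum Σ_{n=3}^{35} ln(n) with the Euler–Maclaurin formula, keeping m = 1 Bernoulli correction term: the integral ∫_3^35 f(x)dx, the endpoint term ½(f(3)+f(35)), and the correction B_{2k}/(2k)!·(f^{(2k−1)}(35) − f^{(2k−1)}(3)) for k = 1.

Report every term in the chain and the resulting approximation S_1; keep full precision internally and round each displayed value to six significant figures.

S_1 ≈ 91.4429

∫_3^35 ln(x) dx evaluates to 89.1413.
Boundary: ½(f(3) + f(35)) = ½(1.09861 + 3.55535) = 2.32698.
Integral + boundary = 91.4683.
Order-1 term: 1/12 · (0.0285714 − 0.333333) = -0.0253968.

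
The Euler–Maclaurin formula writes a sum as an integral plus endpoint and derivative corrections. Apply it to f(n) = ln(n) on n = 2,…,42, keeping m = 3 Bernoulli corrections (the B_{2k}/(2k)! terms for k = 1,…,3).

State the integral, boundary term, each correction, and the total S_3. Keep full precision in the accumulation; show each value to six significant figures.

The integral term ∫_2^42 ln(x) dx = 115.596.
½[f(2) + f(42)] = ½[0.693147 + 3.73767] = 2.21541.
So far: 117.811.
k=1: B_{2}/(2)! × [f^{(1)}(42) − f^{(1)}(2)] = 1/12 × (0.0238095 − 0.500000) = -0.0396825.
After k=1: 117.772.
k=2: B_{4}/(4)! × [f^{(3)}(42) − f^{(3)}(2)] = −1/720 × (2.69949e-05 − 0.250000) = 0.000347185.
After k=2: 117.772.
k=3: B_{6}/(6)! × [f^{(5)}(42) − f^{(5)}(2)] = 1/30240 × (1.83639e-07 − 0.750000) = -2.48016e-05.

S_3 ≈ 117.772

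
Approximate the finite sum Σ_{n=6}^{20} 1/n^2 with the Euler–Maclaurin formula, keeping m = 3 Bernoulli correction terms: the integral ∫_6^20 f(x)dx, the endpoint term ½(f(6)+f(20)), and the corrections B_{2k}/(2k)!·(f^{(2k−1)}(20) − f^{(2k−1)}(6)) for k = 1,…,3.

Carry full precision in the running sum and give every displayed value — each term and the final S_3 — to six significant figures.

S_3 ≈ 0.132552

The integral term ∫_6^20 1/x^2 dx = 0.116667.
Endpoint term: (f(6) + f(20))/2 = (0.0277778 + 0.00250000)/2 = 0.0151389.
Running total after boundary: 0.131806.
k=1: B_{2}/(2)! × [f^{(1)}(20) − f^{(1)}(6)] = 1/12 × (-0.000250000 − (-0.00925926)) = 0.000750772.
Partial sum through k=1: 0.132556.
k=2: B_{4}/(4)! × [f^{(3)}(20) − f^{(3)}(6)] = −1/720 × (-7.50000e-06 − (-0.00308642)) = -4.27628e-06.
Partial sum through k=2: 0.132552.
k=3: B_{6}/(6)! × [f^{(5)}(20) − f^{(5)}(6)] = 1/30240 × (-5.62500e-07 − (-0.00257202)) = 8.50349e-08.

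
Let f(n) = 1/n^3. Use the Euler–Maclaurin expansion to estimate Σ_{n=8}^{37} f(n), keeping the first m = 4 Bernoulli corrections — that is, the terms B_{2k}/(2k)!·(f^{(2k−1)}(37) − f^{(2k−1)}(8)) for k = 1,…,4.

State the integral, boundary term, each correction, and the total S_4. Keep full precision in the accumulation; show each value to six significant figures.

S_4 ≈ 0.00849429

∫_8^37 1/x^3 dx evaluates to 0.00744727.
½[f(8) + f(37)] = ½[0.00195312 + 1.97422e-05] = 0.000986434.
Running total after boundary: 0.00843370.
Correction k=1: B_{2}/2! · (f^{(1)}(37) − f^{(1)}(8)) = 1/12 · (-1.60072e-06 − (-0.000732422)) = 6.09018e-05.
After k=1: 0.00849461.
Correction k=2: B_{4}/4! · (f^{(3)}(37) − f^{(3)}(8)) = −1/720 · (-2.33852e-08 − (-0.000228882)) = -3.17859e-07.
After k=2: 0.00849429.
Correction k=3: B_{6}/6! · (f^{(5)}(37) − f^{(5)}(8)) = 1/30240 · (-7.17442e-10 − (-0.000150204)) = 4.96703e-09.
After k=3: 0.00849429.
Correction k=4: B_{8}/8! · (f^{(7)}(37) − f^{(7)}(8)) = −1/1209600 · (-3.77325e-11 − (-0.000168979)) = -1.39698e-10.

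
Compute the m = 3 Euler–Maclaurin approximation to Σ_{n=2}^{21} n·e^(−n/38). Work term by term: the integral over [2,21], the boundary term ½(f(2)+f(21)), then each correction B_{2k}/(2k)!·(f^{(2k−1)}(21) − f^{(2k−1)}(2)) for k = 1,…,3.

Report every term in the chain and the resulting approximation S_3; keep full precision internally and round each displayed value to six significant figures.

S_3 ≈ 158.884

The integral term ∫_2^21 x·e^(−x/38) dx = 151.947.
Endpoint term: (f(2) + f(21))/2 = (1.89746 + 12.0841)/2 = 6.99078.
Integral + boundary = 158.938.
Correction k=1: B_{2}/2! · (f^{(1)}(21) − f^{(1)}(2)) = 1/12 · (0.257431 − 0.898796) = -0.0534471.
After k=1: 158.884.
Correction k=2: B_{4}/4! · (f^{(3)}(21) − f^{(3)}(2)) = −1/720 · (0.000975275 − 0.00193646) = 1.33499e-06.
After k=2: 158.884.
Correction k=3: B_{6}/6! · (f^{(5)}(21) − f^{(5)}(2)) = 1/30240 · (1.22734e-06 − 2.25104e-06) = -3.38524e-11.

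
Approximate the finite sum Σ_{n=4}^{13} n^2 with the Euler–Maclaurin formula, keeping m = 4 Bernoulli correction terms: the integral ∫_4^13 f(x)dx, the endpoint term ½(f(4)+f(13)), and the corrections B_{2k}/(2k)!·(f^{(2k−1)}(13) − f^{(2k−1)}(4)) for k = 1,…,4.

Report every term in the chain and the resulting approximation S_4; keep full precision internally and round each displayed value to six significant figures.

S_4 ≈ 805.000

The integral term ∫_4^13 x^2 dx = 711.000.
Boundary: ½(f(4) + f(13)) = ½(16.0000 + 169.000) = 92.5000.
Integral + boundary = 803.500.
Correction k=1: B_{2}/2! · (f^{(1)}(13) − f^{(1)}(4)) = 1/12 · (26.0000 − 8.00000) = 1.50000.
After k=1: 805.000.
Correction k=2: B_{4}/4! · (f^{(3)}(13) − f^{(3)}(4)) = −1/720 · (0.00000 − 0.00000) = 0.00000.
After k=2: 805.000.
Correction k=3: B_{6}/6! · (f^{(5)}(13) − f^{(5)}(4)) = 1/30240 · (0.00000 − 0.00000) = 0.00000.
After k=3: 805.000.
Correction k=4: B_{8}/8! · (f^{(7)}(13) − f^{(7)}(4)) = −1/1209600 · (0.00000 − 0.00000) = 0.00000.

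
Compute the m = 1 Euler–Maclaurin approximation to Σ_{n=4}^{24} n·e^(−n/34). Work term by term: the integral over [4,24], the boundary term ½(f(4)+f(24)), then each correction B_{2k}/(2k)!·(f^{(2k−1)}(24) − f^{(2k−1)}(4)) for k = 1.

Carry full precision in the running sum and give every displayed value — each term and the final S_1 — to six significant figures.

The integral term ∫_4^24 x·e^(−x/34) dx = 175.078.
½[f(4) + f(24)] = ½[3.55604 + 11.8481] = 7.70209.
Running total after boundary: 182.780.
Order-1 term: 1/12 · (0.145198 − 0.784420) = -0.0532685.

S_1 ≈ 182.727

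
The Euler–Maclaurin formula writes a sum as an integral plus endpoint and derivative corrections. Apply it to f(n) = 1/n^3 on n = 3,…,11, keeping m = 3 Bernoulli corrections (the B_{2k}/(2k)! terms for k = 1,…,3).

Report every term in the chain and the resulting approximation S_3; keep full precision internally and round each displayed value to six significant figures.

Integral: ∫_3^11 1/x^3 dx = 0.0514233.
Endpoint term: (f(3) + f(11))/2 = (0.0370370 + 0.000751315)/2 = 0.0188942.
Integral + boundary = 0.0703175.
k=1: B_{2}/(2)! × [f^{(1)}(11) − f^{(1)}(3)] = 1/12 × (-0.000204904 − (-0.0370370)) = 0.00306934.
Running total after k=1: 0.0733868.
k=2: B_{4}/(4)! × [f^{(3)}(11) − f^{(3)}(3)] = −1/720 × (-3.38684e-05 − (-0.0823045)) = -0.000114265.
Running total after k=2: 0.0732726.
k=3: B_{6}/(6)! × [f^{(5)}(11) − f^{(5)}(3)] = 1/30240 × (-1.17560e-05 − (-0.384088)) = 1.27009e-05.

S_3 ≈ 0.0732853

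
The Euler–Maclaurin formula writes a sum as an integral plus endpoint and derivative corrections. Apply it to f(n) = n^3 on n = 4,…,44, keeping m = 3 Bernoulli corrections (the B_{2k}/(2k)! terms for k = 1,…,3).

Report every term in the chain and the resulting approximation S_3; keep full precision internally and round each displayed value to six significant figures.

The integral term ∫_4^44 x^3 dx = 936960.
Endpoint term: (f(4) + f(44))/2 = (64.0000 + 85184.0)/2 = 42624.0.
Running total after boundary: 979584.
k=1: B_{2}/(2)! × [f^{(1)}(44) − f^{(1)}(4)] = 1/12 × (5808.00 − 48.0000) = 480.000.
Partial sum through k=1: 980064.
k=2: B_{4}/(4)! × [f^{(3)}(44) − f^{(3)}(4)] = −1/720 × (6.00000 − 6.00000) = 0.00000.
Partial sum through k=2: 980064.
k=3: B_{6}/(6)! × [f^{(5)}(44) − f^{(5)}(4)] = 1/30240 × (0.00000 − 0.00000) = 0.00000.

S_3 ≈ 980064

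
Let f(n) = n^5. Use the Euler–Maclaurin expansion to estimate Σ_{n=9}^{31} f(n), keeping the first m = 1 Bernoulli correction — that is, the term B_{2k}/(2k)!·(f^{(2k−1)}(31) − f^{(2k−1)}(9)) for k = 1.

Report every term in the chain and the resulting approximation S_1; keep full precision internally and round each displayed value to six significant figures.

S_1 ≈ 1.62555e+08

The integral term ∫_9^31 x^5 dx = 1.47829e+08.
½[f(9) + f(31)] = ½[59049.0 + 2.86292e+07] = 1.43441e+07.
Running total after boundary: 1.62173e+08.
Order-1 term: 1/12 · (4.61760e+06 − 32805.0) = 382067.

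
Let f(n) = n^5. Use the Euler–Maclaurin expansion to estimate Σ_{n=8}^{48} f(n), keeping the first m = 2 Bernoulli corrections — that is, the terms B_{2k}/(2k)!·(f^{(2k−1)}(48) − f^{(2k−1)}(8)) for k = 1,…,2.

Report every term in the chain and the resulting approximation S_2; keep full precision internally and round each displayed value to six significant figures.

S_2 ≈ 2.16802e+09

Integral: ∫_8^48 x^5 dx = 2.03839e+09.
Boundary: ½(f(8) + f(48)) = ½(32768.0 + 2.54804e+08) = 1.27418e+08.
Integral + boundary = 2.16581e+09.
Correction k=1: B_{2}/2! · (f^{(1)}(48) − f^{(1)}(8)) = 1/12 · (2.65421e+07 − 20480.0) = 2.21013e+06.
Running total after k=1: 2.16802e+09.
Correction k=2: B_{4}/4! · (f^{(3)}(48) − f^{(3)}(8)) = −1/720 · (138240 − 3840.00) = -186.667.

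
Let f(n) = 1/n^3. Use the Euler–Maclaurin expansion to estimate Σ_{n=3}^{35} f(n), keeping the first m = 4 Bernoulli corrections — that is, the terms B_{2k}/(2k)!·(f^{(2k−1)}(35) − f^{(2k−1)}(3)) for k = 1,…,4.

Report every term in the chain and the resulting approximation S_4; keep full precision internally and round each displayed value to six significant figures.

S_4 ≈ 0.0766597

∫_3^35 1/x^3 dx evaluates to 0.0551474.
½[f(3) + f(35)] = ½[0.0370370 + 2.33236e-05] = 0.0185302.
So far: 0.0736776.
Order-1 term: 1/12 · (-1.99917e-06 − (-0.0370370)) = 0.00308625.
Running total after k=1: 0.0767638.
Order-2 term: −1/720 · (-3.26395e-08 − (-0.0823045)) = -0.000114312.
Running total after k=2: 0.0766495.
Order-3 term: 1/30240 · (-1.11907e-09 − (-0.384088)) = 1.27013e-05.
Running total after k=3: 0.0766622.
Order-4 term: −1/1209600 · (-6.57737e-11 − (-3.07270)) = -2.54026e-06.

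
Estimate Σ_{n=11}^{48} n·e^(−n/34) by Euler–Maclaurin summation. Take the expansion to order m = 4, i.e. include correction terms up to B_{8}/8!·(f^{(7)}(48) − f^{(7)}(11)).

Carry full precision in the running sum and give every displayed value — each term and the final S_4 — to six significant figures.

The integral term ∫_11^48 x·e^(−x/34) dx = 427.622.
½[f(11) + f(48)] = ½[7.95950 + 11.6982] = 9.82886.
So far: 437.451.
Correction k=1: B_{2}/2! · (f^{(1)}(48) − f^{(1)}(11)) = 1/12 · (-0.100352 − 0.489488) = -0.0491533.
Partial sum through k=1: 437.402.
Correction k=2: B_{4}/4! · (f^{(3)}(48) − f^{(3)}(11)) = −1/720 · (0.000334838 − 0.00167532) = 1.86178e-06.
Partial sum through k=2: 437.402.
Correction k=3: B_{6}/6! · (f^{(5)}(48) − f^{(5)}(11)) = 1/30240 · (6.54401e-07 − 2.53219e-06) = -6.20961e-11.
Partial sum through k=3: 437.402.
Correction k=4: B_{8}/8! · (f^{(7)}(48) − f^{(7)}(11)) = −1/1209600 · (8.81616e-10 − 3.12728e-09) = 1.85653e-15.

S_4 ≈ 437.402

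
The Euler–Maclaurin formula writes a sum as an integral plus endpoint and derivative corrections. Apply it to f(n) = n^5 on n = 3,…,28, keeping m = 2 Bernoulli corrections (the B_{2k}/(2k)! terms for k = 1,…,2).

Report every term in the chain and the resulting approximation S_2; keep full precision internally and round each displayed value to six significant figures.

S_2 ≈ 8.91762e+07

∫_3^28 x^5 dx evaluates to 8.03149e+07.
½[f(3) + f(28)] = ½[243.000 + 1.72104e+07] = 8.60531e+06.
So far: 8.89202e+07.
Order-1 term: 1/12 · (3.07328e+06 − 405.000) = 256073.
After k=1: 8.91763e+07.
Order-2 term: −1/720 · (47040.0 − 540.000) = -64.5833.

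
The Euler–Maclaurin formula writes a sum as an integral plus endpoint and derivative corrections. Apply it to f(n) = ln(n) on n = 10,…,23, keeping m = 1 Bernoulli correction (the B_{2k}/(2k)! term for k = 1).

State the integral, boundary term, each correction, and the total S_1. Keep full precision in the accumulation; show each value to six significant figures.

Integral: ∫_10^23 ln(x) dx = 36.0905.
Endpoint term: (f(10) + f(23))/2 = (2.30259 + 3.13549)/2 = 2.71904.
So far: 38.8096.
Order-1 term: 1/12 · (0.0434783 − 0.100000) = -0.00471014.

S_1 ≈ 38.8048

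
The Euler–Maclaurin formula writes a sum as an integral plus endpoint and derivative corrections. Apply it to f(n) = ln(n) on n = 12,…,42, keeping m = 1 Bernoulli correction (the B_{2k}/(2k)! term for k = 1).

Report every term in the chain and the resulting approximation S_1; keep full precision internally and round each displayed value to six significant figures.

S_1 ≈ 100.270

The integral term ∫_12^42 ln(x) dx = 97.1632.
Boundary: ½(f(12) + f(42)) = ½(2.48491 + 3.73767) = 3.11129.
Integral + boundary = 100.275.
Order-1 term: 1/12 · (0.0238095 − 0.0833333) = -0.00496032.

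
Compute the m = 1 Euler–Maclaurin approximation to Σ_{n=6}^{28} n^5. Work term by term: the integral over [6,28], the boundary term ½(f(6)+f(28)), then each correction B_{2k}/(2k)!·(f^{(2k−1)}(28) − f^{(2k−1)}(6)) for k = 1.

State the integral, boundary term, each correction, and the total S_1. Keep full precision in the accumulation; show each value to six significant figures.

S_1 ≈ 8.91719e+07

∫_6^28 x^5 dx evaluates to 8.03073e+07.
½[f(6) + f(28)] = ½[7776.00 + 1.72104e+07] = 8.60907e+06.
So far: 8.89163e+07.
Order-1 term: 1/12 · (3.07328e+06 − 6480.00) = 255567.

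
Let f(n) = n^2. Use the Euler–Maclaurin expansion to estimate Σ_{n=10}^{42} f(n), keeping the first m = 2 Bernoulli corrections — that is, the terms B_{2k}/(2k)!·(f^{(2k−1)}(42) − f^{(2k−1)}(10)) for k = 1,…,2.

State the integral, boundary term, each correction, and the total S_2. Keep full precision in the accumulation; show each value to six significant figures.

S_2 ≈ 25300.0

Integral: ∫_10^42 x^2 dx = 24362.7.
Boundary: ½(f(10) + f(42)) = ½(100.000 + 1764.00) = 932.000.
Running total after boundary: 25294.7.
k=1: B_{2}/(2)! × [f^{(1)}(42) − f^{(1)}(10)] = 1/12 × (84.0000 − 20.0000) = 5.33333.
After k=1: 25300.0.
k=2: B_{4}/(4)! × [f^{(3)}(42) − f^{(3)}(10)] = −1/720 × (0.00000 − 0.00000) = 0.00000.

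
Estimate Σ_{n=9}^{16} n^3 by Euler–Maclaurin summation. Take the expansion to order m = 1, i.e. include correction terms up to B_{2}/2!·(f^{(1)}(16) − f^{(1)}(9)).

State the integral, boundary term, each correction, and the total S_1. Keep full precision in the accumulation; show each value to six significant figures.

∫_9^16 x^3 dx evaluates to 14743.8.
Boundary: ½(f(9) + f(16)) = ½(729.000 + 4096.00) = 2412.50.
So far: 17156.2.
k=1: B_{2}/(2)! × [f^{(1)}(16) − f^{(1)}(9)] = 1/12 × (768.000 − 243.000) = 43.7500.

S_1 ≈ 17200.0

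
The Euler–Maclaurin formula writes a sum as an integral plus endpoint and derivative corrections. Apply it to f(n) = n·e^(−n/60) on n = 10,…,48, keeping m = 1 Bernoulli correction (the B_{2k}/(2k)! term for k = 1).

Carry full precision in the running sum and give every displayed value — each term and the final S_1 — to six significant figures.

The integral term ∫_10^48 x·e^(−x/60) dx = 643.572.
½[f(10) + f(48)] = ½[8.46482 + 21.5678] = 15.0163.
Integral + boundary = 658.588.
Order-1 term: 1/12 · (0.0898658 − 0.705401) = -0.0512946.

S_1 ≈ 658.537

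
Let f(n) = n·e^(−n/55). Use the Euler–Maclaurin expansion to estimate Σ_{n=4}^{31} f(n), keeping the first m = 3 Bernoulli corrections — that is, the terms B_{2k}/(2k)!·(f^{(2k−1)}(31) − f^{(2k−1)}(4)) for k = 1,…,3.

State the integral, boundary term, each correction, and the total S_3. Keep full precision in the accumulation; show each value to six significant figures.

The integral term ∫_4^31 x·e^(−x/55) dx = 325.366.
½[f(4) + f(31)] = ½[3.71942 + 17.6432] = 10.6813.
Integral + boundary = 336.047.
Correction k=1: B_{2}/2! · (f^{(1)}(31) − f^{(1)}(4)) = 1/12 · (0.248350 − 0.862229) = -0.0511565.
Running total after k=1: 335.996.
Correction k=2: B_{4}/4! · (f^{(3)}(31) − f^{(3)}(4)) = −1/720 · (0.000458387 − 0.000899814) = 6.13093e-07.
Running total after k=2: 335.996.
Correction k=3: B_{6}/6! · (f^{(5)}(31) − f^{(5)}(4)) = 1/30240 · (2.75926e-07 − 5.00692e-07) = -7.43275e-12.

S_3 ≈ 335.996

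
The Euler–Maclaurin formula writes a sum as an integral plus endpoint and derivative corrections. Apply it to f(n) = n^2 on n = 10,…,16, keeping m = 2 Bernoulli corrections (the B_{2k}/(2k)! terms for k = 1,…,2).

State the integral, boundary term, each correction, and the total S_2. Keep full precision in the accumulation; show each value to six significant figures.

∫_10^16 x^2 dx evaluates to 1032.00.
Endpoint term: (f(10) + f(16))/2 = (100.000 + 256.000)/2 = 178.000.
So far: 1210.00.
k=1: B_{2}/(2)! × [f^{(1)}(16) − f^{(1)}(10)] = 1/12 × (32.0000 − 20.0000) = 1.00000.
Partial sum through k=1: 1211.00.
k=2: B_{4}/(4)! × [f^{(3)}(16) − f^{(3)}(10)] = −1/720 × (0.00000 − 0.00000) = 0.00000.

S_2 ≈ 1211.00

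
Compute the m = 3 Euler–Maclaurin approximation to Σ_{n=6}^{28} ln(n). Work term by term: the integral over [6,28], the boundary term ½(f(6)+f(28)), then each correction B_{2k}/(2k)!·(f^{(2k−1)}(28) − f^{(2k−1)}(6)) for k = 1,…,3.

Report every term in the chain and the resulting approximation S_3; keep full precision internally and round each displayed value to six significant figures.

S_3 ≈ 63.1023

Integral: ∫_6^28 ln(x) dx = 60.5512.
½[f(6) + f(28)] = ½[1.79176 + 3.33220] = 2.56198.
So far: 63.1132.
Order-1 term: 1/12 · (0.0357143 − 0.166667) = -0.0109127.
Partial sum through k=1: 63.1022.
Order-2 term: −1/720 · (9.11079e-05 − 0.00925926) = 1.27335e-05.
Partial sum through k=2: 63.1023.
Order-3 term: 1/30240 · (1.39451e-06 − 0.00308642) = -1.02018e-07.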